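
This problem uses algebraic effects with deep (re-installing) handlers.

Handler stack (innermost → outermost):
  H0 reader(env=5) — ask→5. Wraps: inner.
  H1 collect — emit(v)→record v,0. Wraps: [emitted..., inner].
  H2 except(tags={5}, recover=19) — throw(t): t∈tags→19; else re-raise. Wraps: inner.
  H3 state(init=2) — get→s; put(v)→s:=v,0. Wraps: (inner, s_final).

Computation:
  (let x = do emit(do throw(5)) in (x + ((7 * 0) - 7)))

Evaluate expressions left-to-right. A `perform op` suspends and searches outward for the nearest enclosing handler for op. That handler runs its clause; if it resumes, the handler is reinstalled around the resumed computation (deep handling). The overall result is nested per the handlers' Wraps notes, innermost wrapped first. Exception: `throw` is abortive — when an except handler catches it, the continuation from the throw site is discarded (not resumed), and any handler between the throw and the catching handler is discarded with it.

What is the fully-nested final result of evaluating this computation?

Evaluation trace:
throw(5) @ H2 caught ⇒ 19
H3 returns (19, 2)
= (19, 2)

Answer: (19, 2)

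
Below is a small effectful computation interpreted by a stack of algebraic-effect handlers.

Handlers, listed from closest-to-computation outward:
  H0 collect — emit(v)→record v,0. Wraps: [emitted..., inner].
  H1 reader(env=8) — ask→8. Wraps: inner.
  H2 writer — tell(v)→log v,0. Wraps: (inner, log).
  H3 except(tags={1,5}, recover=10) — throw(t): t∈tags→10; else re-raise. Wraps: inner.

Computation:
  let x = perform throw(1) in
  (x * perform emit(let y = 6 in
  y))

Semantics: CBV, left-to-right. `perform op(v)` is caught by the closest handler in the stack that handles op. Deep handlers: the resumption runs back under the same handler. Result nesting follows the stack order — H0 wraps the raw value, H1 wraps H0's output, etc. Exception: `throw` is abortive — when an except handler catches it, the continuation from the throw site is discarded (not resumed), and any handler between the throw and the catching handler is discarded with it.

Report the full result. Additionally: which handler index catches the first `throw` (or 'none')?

Evaluation trace:
throw(1) @ H3 caught ⇒ 10
= 10

Answer: 10 ; first throw caught by: H3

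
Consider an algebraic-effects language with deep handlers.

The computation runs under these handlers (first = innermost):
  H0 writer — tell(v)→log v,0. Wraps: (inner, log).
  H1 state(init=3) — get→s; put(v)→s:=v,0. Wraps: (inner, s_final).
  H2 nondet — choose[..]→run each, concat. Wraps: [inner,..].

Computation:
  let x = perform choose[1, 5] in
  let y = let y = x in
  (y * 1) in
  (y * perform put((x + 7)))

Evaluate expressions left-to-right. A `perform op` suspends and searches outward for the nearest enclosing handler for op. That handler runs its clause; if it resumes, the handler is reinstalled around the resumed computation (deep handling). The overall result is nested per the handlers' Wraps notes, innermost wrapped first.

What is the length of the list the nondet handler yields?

Evaluation trace:
choose[1, 5] @ H2
  branch[0] choose=1:
    put(8) @ H1 ⇒ s:=8
    H0 returns (0, ())
    H1 returns ((0, ()), 8)
    H2 returns [((0, ()), 8)]
  branch[1] choose=5:
    put(12) @ H1 ⇒ s:=12
    H0 returns (0, ())
    H1 returns ((0, ()), 12)
    H2 returns [((0, ()), 12)]
= [((0, ()), 8), ((0, ()), 12)]

Answer: 2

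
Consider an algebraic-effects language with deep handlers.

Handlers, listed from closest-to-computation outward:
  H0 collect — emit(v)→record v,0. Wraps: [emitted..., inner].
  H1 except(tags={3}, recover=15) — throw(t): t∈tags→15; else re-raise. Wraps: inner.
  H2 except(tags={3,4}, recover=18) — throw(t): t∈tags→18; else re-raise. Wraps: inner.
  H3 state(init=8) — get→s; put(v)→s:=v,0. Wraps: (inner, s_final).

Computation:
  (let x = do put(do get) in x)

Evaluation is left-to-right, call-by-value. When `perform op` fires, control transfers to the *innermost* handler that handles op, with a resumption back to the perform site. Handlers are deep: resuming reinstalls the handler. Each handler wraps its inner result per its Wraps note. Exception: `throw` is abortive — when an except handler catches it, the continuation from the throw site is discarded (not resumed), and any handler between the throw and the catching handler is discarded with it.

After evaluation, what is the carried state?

Evaluation trace:
get @ H3 ⇒ 8
put(8) @ H3 ⇒ s:=8
H0 returns [0]
H1 returns [0]
H2 returns [0]
H3 returns ([0], 8)
= ([0], 8)

Answer: 8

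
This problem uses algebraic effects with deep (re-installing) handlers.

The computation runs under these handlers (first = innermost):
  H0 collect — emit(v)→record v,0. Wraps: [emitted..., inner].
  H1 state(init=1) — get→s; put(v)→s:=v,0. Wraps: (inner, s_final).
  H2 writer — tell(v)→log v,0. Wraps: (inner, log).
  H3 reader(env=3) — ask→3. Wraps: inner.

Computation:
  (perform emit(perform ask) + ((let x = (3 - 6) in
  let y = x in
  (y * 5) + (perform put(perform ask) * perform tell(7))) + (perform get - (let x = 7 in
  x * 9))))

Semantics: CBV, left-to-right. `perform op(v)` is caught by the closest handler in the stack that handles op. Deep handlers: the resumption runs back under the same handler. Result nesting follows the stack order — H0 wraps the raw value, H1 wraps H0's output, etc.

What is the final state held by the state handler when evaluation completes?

Answer: 3

Step-by-step:
ask @ H3 ⇒ 3
emit(3) @ H0 ⇒ out+=3
ask @ H3 ⇒ 3
put(3) @ H1 ⇒ s:=3
tell(7) @ H2 ⇒ log+=7
get @ H1 ⇒ 3
H0 returns [3, -75]
H1 returns ([3, -75], 3)
H2 returns (([3, -75], 3), (7))
H3 returns (([3, -75], 3), (7))
= (([3, -75], 3), (7))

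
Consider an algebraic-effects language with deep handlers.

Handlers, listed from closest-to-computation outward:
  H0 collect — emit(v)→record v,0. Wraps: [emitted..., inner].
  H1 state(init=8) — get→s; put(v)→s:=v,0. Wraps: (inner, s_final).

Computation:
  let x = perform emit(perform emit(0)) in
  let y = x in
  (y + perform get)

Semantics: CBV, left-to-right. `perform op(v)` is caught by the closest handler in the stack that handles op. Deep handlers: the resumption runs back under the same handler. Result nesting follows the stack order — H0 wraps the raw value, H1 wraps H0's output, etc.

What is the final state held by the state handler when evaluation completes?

Step-by-step:
emit(0) @ H0 ⇒ out+=0
emit(0) @ H0 ⇒ out+=0
get @ H1 ⇒ 8
H0 returns [0, 0, 8]
H1 returns ([0, 0, 8], 8)
= ([0, 0, 8], 8)

Answer: 8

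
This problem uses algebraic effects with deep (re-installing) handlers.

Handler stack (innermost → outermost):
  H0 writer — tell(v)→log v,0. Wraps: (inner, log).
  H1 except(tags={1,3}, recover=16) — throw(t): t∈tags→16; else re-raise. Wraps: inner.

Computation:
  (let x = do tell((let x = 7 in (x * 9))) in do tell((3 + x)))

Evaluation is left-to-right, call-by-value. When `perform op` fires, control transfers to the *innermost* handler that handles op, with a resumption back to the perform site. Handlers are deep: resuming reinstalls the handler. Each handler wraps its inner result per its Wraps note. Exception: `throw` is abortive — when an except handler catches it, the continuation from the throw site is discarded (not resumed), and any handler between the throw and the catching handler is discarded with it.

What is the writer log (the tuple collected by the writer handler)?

Answer: (63, 3)

Working:
tell(63) @ H0 ⇒ log+=63
tell(3) @ H0 ⇒ log+=3
H0 returns (0, (63, 3))
H1 returns (0, (63, 3))
= (0, (63, 3))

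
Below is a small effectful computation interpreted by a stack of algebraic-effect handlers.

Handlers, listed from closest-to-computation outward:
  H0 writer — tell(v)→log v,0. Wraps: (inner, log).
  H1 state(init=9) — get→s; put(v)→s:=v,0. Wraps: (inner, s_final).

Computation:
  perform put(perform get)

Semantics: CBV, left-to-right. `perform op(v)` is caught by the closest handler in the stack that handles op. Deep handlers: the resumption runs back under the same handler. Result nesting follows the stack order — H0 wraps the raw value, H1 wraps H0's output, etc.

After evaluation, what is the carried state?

Working:
get @ H1 ⇒ 9
put(9) @ H1 ⇒ s:=9
H0 returns (0, ())
H1 returns ((0, ()), 9)
= ((0, ()), 9)

Answer: 9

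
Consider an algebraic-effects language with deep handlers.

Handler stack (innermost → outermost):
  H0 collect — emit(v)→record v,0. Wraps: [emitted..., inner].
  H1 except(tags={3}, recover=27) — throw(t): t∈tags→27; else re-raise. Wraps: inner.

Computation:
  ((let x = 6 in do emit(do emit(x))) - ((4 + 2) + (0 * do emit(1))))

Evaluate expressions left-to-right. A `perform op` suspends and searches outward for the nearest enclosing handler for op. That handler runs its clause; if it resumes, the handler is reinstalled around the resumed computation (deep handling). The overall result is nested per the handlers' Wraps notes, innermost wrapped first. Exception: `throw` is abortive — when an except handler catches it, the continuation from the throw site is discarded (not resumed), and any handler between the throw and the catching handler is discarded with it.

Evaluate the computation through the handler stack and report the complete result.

Evaluation trace:
emit(6) @ H0 ⇒ out+=6
emit(0) @ H0 ⇒ out+=0
emit(1) @ H0 ⇒ out+=1
H0 returns [6, 0, 1, -6]
H1 returns [6, 0, 1, -6]
= [6, 0, 1, -6]

Answer: [6, 0, 1, -6]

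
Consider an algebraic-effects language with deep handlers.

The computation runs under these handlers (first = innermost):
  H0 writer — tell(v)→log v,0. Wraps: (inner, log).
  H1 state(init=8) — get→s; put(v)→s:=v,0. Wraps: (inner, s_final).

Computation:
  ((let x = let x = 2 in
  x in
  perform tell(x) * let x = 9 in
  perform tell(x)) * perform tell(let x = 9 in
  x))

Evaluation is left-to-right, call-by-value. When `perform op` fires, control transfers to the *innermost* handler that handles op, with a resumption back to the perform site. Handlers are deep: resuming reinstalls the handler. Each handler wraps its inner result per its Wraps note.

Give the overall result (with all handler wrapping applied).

Working:
tell(2) @ H0 ⇒ log+=2
tell(9) @ H0 ⇒ log+=9
tell(9) @ H0 ⇒ log+=9
H0 returns (0, (2, 9, 9))
H1 returns ((0, (2, 9, 9)), 8)
= ((0, (2, 9, 9)), 8)

Answer: ((0, (2, 9, 9)), 8)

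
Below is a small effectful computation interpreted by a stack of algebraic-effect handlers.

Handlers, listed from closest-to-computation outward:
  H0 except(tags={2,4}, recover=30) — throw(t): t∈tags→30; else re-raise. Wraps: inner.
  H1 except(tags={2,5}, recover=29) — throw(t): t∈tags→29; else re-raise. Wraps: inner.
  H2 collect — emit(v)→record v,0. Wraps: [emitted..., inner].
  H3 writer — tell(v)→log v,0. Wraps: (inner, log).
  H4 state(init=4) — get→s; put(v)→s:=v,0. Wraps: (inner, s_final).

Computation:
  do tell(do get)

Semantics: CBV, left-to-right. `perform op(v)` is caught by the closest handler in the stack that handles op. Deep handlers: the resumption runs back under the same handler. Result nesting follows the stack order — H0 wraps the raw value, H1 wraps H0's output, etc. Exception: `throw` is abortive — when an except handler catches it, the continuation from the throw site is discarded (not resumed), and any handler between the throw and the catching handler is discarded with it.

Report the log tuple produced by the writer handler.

Answer: (4)

Evaluation trace:
get @ H4 ⇒ 4
tell(4) @ H3 ⇒ log+=4
H0 returns 0
H1 returns 0
H2 returns [0]
H3 returns ([0], (4))
H4 returns (([0], (4)), 4)
= (([0], (4)), 4)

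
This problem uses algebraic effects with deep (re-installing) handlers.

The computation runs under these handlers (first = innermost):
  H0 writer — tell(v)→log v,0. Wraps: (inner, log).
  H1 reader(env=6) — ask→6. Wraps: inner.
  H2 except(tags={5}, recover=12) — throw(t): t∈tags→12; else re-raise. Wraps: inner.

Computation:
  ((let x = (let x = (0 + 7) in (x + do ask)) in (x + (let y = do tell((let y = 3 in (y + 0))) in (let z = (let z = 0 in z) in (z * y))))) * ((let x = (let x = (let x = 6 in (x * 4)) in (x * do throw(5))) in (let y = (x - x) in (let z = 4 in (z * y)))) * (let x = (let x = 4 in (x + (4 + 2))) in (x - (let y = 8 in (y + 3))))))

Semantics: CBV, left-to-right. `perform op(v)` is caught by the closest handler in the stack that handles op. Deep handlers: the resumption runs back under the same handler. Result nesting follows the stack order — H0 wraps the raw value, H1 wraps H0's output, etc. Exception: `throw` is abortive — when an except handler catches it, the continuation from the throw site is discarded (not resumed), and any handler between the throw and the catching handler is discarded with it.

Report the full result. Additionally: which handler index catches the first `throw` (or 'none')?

Answer: 12 ; first throw caught by: H2

Evaluation trace:
ask @ H1 ⇒ 6
tell(3) @ H0 ⇒ log+=3
throw(5) @ H2 caught ⇒ 12
= 12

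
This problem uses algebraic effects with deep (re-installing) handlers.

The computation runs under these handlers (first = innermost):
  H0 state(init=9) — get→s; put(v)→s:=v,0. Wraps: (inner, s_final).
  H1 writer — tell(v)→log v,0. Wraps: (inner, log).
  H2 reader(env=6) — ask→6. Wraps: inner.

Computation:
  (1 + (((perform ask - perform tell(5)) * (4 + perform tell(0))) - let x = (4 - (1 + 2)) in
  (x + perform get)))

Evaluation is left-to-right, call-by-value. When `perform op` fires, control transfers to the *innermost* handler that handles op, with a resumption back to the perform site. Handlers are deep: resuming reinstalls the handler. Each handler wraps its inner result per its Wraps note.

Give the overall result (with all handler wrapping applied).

Answer: ((15, 9), (5, 0))

Step-by-step:
ask @ H2 ⇒ 6
tell(5) @ H1 ⇒ log+=5
tell(0) @ H1 ⇒ log+=0
get @ H0 ⇒ 9
H0 returns (15, 9)
H1 returns ((15, 9), (5, 0))
H2 returns ((15, 9), (5, 0))
= ((15, 9), (5, 0))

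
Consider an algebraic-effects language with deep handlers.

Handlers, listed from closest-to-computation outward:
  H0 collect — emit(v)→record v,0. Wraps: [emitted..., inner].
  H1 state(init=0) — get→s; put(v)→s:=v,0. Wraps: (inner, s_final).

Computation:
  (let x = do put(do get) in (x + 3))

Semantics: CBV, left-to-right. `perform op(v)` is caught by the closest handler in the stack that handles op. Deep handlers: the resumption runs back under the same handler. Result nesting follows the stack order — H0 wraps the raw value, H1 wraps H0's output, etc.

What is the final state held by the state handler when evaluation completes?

Answer: 0

Working:
get @ H1 ⇒ 0
put(0) @ H1 ⇒ s:=0
H0 returns [3]
H1 returns ([3], 0)
= ([3], 0)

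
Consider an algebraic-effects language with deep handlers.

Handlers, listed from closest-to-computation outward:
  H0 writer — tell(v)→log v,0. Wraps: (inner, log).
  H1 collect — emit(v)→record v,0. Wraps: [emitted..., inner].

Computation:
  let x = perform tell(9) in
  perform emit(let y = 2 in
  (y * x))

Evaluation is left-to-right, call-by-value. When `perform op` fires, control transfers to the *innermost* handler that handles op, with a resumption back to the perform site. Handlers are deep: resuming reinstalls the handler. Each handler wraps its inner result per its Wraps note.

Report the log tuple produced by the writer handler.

Answer: (9)

Working:
tell(9) @ H0 ⇒ log+=9
emit(0) @ H1 ⇒ out+=0
H0 returns (0, (9))
H1 returns [0, (0, (9))]
= [0, (0, (9))]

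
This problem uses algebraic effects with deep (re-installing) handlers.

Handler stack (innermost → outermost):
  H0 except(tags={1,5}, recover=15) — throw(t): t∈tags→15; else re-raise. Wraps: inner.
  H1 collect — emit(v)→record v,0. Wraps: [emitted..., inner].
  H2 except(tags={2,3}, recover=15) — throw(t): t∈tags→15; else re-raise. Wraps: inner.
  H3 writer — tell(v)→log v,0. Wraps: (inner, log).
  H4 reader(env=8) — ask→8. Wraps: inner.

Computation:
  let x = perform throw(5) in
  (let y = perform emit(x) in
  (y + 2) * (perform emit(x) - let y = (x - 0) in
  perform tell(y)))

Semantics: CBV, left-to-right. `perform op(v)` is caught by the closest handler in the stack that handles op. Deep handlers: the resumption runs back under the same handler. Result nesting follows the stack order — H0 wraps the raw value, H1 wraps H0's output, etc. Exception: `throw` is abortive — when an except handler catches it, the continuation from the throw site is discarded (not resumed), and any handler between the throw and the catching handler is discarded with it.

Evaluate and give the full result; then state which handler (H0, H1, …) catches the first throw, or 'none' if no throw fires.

Working:
throw(5) @ H0 caught ⇒ 15
H1 returns [15]
H2 returns [15]
H3 returns ([15], ())
H4 returns ([15], ())
= ([15], ())

Answer: ([15], ()) ; first throw caught by: H0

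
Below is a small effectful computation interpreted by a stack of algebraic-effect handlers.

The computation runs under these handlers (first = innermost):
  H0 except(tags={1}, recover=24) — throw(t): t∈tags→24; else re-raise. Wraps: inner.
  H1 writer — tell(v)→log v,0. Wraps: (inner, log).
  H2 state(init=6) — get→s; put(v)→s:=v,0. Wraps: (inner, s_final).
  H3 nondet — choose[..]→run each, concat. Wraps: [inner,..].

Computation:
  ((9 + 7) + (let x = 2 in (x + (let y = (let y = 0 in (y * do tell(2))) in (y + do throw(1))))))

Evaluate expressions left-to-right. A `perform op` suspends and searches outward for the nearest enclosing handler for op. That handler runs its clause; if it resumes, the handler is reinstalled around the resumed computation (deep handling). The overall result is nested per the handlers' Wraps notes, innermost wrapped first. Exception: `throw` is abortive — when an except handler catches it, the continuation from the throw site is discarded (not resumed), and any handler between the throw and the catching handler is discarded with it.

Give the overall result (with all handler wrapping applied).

Working:
tell(2) @ H1 ⇒ log+=2
throw(1) @ H0 caught ⇒ 24
H1 returns (24, (2))
H2 returns ((24, (2)), 6)
H3 returns [((24, (2)), 6)]
= [((24, (2)), 6)]

Answer: [((24, (2)), 6)]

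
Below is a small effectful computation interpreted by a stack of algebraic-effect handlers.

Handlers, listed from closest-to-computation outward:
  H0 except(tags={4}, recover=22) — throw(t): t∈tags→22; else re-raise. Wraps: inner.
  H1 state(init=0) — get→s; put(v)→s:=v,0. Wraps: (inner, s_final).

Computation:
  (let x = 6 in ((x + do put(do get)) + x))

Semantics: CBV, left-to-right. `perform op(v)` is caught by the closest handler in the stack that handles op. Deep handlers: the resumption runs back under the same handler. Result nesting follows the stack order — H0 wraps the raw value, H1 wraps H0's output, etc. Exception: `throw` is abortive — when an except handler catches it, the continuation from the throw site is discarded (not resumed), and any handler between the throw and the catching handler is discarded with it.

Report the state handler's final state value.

Step-by-step:
get @ H1 ⇒ 0
put(0) @ H1 ⇒ s:=0
H0 returns 12
H1 returns (12, 0)
= (12, 0)

Answer: 0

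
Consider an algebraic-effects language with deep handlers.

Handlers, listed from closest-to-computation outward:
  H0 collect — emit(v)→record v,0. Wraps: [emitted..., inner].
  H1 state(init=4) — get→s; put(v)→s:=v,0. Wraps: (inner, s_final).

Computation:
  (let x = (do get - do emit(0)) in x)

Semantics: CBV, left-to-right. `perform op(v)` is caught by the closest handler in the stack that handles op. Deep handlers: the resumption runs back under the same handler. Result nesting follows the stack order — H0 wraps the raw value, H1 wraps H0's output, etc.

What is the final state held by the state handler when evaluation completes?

Evaluation trace:
get @ H1 ⇒ 4
emit(0) @ H0 ⇒ out+=0
H0 returns [0, 4]
H1 returns ([0, 4], 4)
= ([0, 4], 4)

Answer: 4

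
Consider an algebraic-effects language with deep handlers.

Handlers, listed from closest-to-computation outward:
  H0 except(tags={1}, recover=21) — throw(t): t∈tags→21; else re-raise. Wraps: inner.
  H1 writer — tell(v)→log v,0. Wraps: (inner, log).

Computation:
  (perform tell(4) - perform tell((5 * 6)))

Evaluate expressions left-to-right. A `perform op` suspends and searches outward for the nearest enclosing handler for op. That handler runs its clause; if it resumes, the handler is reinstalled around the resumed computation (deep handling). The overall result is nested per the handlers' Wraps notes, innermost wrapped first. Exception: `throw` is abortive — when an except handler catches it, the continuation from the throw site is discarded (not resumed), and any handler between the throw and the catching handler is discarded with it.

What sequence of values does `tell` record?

Answer: (4, 30)

Working:
tell(4) @ H1 ⇒ log+=4
tell(30) @ H1 ⇒ log+=30
H0 returns 0
H1 returns (0, (4, 30))
= (0, (4, 30))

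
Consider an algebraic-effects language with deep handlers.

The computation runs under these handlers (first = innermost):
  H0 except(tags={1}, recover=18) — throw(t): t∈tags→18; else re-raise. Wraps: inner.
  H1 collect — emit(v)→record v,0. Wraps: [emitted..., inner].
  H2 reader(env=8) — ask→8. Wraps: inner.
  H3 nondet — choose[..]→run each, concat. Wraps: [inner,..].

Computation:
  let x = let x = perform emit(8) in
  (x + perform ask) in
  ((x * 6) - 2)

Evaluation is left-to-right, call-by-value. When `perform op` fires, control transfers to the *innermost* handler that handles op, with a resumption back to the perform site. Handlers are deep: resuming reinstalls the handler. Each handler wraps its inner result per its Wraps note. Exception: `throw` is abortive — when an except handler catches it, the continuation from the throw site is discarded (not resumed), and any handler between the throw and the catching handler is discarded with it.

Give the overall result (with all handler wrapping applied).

Working:
emit(8) @ H1 ⇒ out+=8
ask @ H2 ⇒ 8
H0 returns 46
H1 returns [8, 46]
H2 returns [8, 46]
H3 returns [[8, 46]]
= [[8, 46]]

Answer: [[8, 46]]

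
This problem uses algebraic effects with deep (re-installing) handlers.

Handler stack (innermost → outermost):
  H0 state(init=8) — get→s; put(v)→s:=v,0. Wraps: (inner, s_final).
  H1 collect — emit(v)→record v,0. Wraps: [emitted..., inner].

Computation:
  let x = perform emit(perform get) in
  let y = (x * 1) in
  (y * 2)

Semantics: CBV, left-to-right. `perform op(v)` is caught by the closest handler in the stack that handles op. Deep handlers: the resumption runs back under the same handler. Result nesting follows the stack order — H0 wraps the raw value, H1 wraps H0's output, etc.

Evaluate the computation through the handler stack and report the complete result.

Evaluation trace:
get @ H0 ⇒ 8
emit(8) @ H1 ⇒ out+=8
H0 returns (0, 8)
H1 returns [8, (0, 8)]
= [8, (0, 8)]

Answer: [8, (0, 8)]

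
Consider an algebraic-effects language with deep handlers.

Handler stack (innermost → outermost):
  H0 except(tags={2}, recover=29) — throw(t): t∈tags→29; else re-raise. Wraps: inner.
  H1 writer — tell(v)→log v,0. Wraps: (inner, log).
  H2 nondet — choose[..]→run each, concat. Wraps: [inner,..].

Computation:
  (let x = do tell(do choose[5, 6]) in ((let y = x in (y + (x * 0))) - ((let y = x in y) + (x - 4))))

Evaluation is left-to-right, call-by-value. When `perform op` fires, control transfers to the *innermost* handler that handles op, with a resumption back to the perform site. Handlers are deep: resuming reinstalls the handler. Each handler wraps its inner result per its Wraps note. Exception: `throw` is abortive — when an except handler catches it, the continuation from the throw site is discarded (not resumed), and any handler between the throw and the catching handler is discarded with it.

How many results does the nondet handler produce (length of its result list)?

Evaluation trace:
choose[5, 6] @ H2
  branch[0] choose=5:
    tell(5) @ H1 ⇒ log+=5
    H0 returns 4
    H1 returns (4, (5))
    H2 returns [(4, (5))]
  branch[1] choose=6:
    tell(6) @ H1 ⇒ log+=6
    H0 returns 4
    H1 returns (4, (6))
    H2 returns [(4, (6))]
= [(4, (5)), (4, (6))]

Answer: 2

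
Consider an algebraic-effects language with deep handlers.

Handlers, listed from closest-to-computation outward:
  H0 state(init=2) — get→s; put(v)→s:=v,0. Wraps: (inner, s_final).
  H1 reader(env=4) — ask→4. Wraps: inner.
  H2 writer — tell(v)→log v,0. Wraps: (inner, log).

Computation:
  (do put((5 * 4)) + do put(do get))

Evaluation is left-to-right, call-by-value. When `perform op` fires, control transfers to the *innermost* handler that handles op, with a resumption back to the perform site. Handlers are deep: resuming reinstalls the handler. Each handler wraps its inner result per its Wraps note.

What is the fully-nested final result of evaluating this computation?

Step-by-step:
put(20) @ H0 ⇒ s:=20
get @ H0 ⇒ 20
put(20) @ H0 ⇒ s:=20
H0 returns (0, 20)
H1 returns (0, 20)
H2 returns ((0, 20), ())
= ((0, 20), ())

Answer: ((0, 20), ())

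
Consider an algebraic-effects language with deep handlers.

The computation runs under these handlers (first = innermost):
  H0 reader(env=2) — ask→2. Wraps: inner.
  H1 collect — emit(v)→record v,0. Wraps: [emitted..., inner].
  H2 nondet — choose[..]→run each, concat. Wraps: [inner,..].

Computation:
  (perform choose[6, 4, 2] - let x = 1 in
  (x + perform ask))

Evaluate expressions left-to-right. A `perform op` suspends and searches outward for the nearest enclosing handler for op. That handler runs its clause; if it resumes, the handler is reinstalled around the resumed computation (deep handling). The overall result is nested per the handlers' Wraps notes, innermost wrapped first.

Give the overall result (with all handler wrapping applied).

Answer: [[3], [1], [-1]]

Evaluation trace:
choose[6, 4, 2] @ H2
  branch[0] choose=6:
    ask @ H0 ⇒ 2
    H0 returns 3
    H1 returns [3]
    H2 returns [[3]]
  branch[1] choose=4:
    ask @ H0 ⇒ 2
    H0 returns 1
    H1 returns [1]
    H2 returns [[1]]
  branch[2] choose=2:
    ask @ H0 ⇒ 2
    H0 returns -1
    H1 returns [-1]
    H2 returns [[-1]]
= [[3], [1], [-1]]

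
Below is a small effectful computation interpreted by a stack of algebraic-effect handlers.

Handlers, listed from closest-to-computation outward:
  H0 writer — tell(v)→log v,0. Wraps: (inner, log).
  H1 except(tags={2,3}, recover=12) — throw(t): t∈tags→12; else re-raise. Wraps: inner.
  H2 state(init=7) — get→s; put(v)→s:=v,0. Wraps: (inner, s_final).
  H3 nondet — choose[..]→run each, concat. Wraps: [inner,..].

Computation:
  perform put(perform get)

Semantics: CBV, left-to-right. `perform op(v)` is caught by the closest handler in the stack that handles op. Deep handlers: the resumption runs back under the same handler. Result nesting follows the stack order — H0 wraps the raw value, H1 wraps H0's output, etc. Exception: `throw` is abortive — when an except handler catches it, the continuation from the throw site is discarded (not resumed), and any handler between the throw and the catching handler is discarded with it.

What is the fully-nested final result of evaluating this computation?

Working:
get @ H2 ⇒ 7
put(7) @ H2 ⇒ s:=7
H0 returns (0, ())
H1 returns (0, ())
H2 returns ((0, ()), 7)
H3 returns [((0, ()), 7)]
= [((0, ()), 7)]

Answer: [((0, ()), 7)]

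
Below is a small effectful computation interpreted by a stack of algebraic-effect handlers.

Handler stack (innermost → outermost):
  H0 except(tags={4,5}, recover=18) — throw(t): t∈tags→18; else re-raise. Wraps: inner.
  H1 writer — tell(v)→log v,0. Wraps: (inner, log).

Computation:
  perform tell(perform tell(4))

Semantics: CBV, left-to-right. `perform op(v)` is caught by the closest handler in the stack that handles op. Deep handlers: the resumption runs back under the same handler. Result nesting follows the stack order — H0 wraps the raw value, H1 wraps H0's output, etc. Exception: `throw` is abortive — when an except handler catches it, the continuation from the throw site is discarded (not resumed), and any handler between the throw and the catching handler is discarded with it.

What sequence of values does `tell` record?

Step-by-step:
tell(4) @ H1 ⇒ log+=4
tell(0) @ H1 ⇒ log+=0
H0 returns 0
H1 returns (0, (4, 0))
= (0, (4, 0))

Answer: (4, 0)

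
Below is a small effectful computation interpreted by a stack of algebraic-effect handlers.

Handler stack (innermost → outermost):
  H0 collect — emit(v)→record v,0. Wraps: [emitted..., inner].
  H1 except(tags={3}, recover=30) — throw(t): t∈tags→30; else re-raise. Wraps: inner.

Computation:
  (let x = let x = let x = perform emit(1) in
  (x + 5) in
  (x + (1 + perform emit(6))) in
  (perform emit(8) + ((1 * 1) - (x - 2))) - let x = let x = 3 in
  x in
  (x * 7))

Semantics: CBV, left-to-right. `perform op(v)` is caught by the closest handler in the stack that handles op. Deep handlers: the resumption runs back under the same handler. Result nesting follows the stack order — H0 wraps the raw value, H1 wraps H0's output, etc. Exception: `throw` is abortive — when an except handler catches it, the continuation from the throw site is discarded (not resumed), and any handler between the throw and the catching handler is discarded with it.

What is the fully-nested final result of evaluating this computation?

Answer: [1, 6, 8, -24]

Step-by-step:
emit(1) @ H0 ⇒ out+=1
emit(6) @ H0 ⇒ out+=6
emit(8) @ H0 ⇒ out+=8
H0 returns [1, 6, 8, -24]
H1 returns [1, 6, 8, -24]
= [1, 6, 8, -24]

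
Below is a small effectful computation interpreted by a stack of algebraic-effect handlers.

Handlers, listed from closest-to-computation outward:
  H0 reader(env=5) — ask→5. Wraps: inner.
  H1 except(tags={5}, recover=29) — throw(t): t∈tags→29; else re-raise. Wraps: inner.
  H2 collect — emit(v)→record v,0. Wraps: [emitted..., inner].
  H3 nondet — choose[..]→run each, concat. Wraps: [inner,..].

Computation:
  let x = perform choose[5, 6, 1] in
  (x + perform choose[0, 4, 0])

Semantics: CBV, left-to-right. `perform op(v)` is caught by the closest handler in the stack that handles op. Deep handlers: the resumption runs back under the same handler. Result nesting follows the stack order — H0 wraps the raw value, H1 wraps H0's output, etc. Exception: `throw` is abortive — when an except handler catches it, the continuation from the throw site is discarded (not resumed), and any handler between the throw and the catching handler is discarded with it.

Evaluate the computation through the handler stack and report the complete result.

Answer: [[5], [9], [5], [6], [10], [6], [1], [5], [1]]

Working:
choose[5, 6, 1] @ H3
  branch[0] choose=5:
    choose[0, 4, 0] @ H3
      branch[0] choose=0:
        H0 returns 5
        H1 returns 5
        H2 returns [5]
        H3 returns [[5]]
      branch[1] choose=4:
        H0 returns 9
        H1 returns 9
        H2 returns [9]
        H3 returns [[9]]
      branch[2] choose=0:
        H0 returns 5
        H1 returns 5
        H2 returns [5]
        H3 returns [[5]]
  branch[1] choose=6:
    choose[0, 4, 0] @ H3
      branch[0] choose=0:
        H0 returns 6
        H1 returns 6
        H2 returns [6]
        H3 returns [[6]]
      branch[1] choose=4:
        H0 returns 10
        H1 returns 10
        H2 returns [10]
        H3 returns [[10]]
      branch[2] choose=0:
        H0 returns 6
        H1 returns 6
        H2 returns [6]
        H3 returns [[6]]
  branch[2] choose=1:
    choose[0, 4, 0] @ H3
      branch[0] choose=0:
        H0 returns 1
        H1 returns 1
        H2 returns [1]
        H3 returns [[1]]
      branch[1] choose=4:
        H0 returns 5
        H1 returns 5
        H2 returns [5]
        H3 returns [[5]]
      branch[2] choose=0:
        H0 returns 1
        H1 returns 1
        H2 returns [1]
        H3 returns [[1]]
= [[5], [9], [5], [6], [10], [6], [1], [5], [1]]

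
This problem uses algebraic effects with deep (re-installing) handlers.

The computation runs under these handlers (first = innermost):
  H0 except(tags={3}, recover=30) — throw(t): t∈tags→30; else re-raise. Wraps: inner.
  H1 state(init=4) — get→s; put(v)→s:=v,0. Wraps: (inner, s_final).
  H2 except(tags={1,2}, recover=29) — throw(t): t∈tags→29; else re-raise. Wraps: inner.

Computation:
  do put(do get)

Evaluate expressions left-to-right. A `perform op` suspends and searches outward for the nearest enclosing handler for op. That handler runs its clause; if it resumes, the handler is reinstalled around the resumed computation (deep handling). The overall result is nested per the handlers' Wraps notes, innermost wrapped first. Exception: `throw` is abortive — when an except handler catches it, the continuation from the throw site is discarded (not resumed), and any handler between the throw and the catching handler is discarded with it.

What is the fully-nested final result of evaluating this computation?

Answer: (0, 4)

Step-by-step:
get @ H1 ⇒ 4
put(4) @ H1 ⇒ s:=4
H0 returns 0
H1 returns (0, 4)
H2 returns (0, 4)
= (0, 4)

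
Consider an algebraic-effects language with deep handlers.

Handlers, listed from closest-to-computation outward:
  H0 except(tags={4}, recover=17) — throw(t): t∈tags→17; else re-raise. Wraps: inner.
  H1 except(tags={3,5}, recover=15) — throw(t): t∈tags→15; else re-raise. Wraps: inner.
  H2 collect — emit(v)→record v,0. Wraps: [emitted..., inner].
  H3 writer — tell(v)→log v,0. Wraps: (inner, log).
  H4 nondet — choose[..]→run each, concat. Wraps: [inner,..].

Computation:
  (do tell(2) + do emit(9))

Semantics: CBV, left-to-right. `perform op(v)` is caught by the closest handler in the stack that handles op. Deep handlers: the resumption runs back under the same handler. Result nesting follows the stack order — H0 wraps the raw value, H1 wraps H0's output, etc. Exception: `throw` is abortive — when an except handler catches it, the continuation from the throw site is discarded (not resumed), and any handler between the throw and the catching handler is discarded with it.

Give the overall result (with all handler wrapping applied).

Answer: [([9, 0], (2))]

Working:
tell(2) @ H3 ⇒ log+=2
emit(9) @ H2 ⇒ out+=9
H0 returns 0
H1 returns 0
H2 returns [9, 0]
H3 returns ([9, 0], (2))
H4 returns [([9, 0], (2))]
= [([9, 0], (2))]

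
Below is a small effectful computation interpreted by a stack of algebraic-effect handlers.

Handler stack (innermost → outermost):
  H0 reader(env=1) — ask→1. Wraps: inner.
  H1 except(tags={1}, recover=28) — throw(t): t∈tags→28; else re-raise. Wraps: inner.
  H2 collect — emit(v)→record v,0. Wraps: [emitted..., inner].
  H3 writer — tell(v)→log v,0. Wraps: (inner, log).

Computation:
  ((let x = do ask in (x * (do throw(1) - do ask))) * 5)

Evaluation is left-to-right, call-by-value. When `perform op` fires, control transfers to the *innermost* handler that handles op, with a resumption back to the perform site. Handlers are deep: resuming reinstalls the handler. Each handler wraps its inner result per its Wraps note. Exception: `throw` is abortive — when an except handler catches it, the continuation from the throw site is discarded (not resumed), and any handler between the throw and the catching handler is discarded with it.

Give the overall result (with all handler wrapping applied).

Working:
ask @ H0 ⇒ 1
throw(1) @ H1 caught ⇒ 28
H2 returns [28]
H3 returns ([28], ())
= ([28], ())

Answer: ([28], ())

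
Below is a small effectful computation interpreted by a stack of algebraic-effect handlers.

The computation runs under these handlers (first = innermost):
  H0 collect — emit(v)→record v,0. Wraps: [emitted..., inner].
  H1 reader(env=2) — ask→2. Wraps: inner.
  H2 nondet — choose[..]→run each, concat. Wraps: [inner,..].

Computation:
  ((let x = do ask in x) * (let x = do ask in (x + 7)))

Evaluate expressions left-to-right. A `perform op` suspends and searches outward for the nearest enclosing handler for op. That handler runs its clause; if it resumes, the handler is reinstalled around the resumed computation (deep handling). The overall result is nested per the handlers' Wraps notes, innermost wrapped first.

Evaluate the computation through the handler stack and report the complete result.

Answer: [[18]]

Step-by-step:
ask @ H1 ⇒ 2
ask @ H1 ⇒ 2
H0 returns [18]
H1 returns [18]
H2 returns [[18]]
= [[18]]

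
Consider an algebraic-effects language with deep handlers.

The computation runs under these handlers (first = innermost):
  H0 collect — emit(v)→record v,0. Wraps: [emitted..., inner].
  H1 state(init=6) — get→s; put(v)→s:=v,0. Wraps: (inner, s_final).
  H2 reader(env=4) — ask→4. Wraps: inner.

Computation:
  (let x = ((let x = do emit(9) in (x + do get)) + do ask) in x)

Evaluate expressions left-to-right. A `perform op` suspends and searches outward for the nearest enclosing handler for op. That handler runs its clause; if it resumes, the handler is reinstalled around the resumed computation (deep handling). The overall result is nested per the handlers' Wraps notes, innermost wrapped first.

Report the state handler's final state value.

Answer: 6

Evaluation trace:
emit(9) @ H0 ⇒ out+=9
get @ H1 ⇒ 6
ask @ H2 ⇒ 4
H0 returns [9, 10]
H1 returns ([9, 10], 6)
H2 returns ([9, 10], 6)
= ([9, 10], 6)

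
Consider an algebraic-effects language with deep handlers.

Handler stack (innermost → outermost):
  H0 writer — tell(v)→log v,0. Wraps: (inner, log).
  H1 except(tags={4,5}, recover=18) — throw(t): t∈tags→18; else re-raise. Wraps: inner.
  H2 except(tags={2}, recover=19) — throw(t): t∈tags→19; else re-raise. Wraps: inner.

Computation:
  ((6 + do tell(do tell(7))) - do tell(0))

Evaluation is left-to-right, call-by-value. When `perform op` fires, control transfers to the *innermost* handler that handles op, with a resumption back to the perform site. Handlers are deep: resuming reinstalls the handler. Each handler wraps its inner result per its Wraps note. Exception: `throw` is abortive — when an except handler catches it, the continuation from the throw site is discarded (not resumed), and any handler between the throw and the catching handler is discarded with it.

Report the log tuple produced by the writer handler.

Evaluation trace:
tell(7) @ H0 ⇒ log+=7
tell(0) @ H0 ⇒ log+=0
tell(0) @ H0 ⇒ log+=0
H0 returns (6, (7, 0, 0))
H1 returns (6, (7, 0, 0))
H2 returns (6, (7, 0, 0))
= (6, (7, 0, 0))

Answer: (7, 0, 0)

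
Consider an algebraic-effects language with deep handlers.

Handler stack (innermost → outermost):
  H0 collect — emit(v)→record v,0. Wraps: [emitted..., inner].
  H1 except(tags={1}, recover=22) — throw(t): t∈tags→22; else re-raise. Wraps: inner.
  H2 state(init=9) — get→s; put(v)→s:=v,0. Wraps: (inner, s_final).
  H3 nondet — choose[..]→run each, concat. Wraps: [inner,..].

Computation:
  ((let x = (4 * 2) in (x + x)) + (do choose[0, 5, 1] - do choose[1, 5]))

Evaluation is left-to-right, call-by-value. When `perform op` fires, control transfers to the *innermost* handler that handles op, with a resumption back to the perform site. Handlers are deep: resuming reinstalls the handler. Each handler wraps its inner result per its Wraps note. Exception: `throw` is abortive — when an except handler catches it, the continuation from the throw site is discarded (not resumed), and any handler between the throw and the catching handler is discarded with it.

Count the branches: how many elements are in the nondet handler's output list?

Answer: 6

Step-by-step:
choose[0, 5, 1] @ H3
  branch[0] choose=0:
    choose[1, 5] @ H3
      branch[0] choose=1:
        H0 returns [15]
        H1 returns [15]
        H2 returns ([15], 9)
        H3 returns [([15], 9)]
      branch[1] choose=5:
        H0 returns [11]
        H1 returns [11]
        H2 returns ([11], 9)
        H3 returns [([11], 9)]
  branch[1] choose=5:
    choose[1, 5] @ H3
      branch[0] choose=1:
        H0 returns [20]
        H1 returns [20]
        H2 returns ([20], 9)
        H3 returns [([20], 9)]
      branch[1] choose=5:
        H0 returns [16]
        H1 returns [16]
        H2 returns ([16], 9)
        H3 returns [([16], 9)]
  branch[2] choose=1:
    choose[1, 5] @ H3
      branch[0] choose=1:
        H0 returns [16]
        H1 returns [16]
        H2 returns ([16], 9)
        H3 returns [([16], 9)]
      branch[1] choose=5:
        H0 returns [12]
        H1 returns [12]
        H2 returns ([12], 9)
        H3 returns [([12], 9)]
= [([15], 9), ([11], 9), ([20], 9), ([16], 9), ([16], 9), ([12], 9)]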